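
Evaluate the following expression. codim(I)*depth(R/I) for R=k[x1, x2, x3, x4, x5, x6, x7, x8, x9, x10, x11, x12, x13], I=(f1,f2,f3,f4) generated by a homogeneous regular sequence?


codim=4, depth=dim(R/I)=13-4=9
Product=4*9=36


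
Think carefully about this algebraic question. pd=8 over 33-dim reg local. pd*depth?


pd+depth=33
depth=33-8=25
pd*depth=8*25=200


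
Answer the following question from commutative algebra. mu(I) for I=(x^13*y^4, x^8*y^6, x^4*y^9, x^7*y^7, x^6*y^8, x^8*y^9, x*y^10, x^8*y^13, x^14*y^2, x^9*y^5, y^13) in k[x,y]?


Remove redundant (divisible by others).
x^8*y^13 redundant.
x^8*y^9 redundant.
Min: x^14*y^2, x^13*y^4, x^9*y^5, x^8*y^6, x^7*y^7, x^6*y^8, x^4*y^9, x*y^10, y^13
Count=9


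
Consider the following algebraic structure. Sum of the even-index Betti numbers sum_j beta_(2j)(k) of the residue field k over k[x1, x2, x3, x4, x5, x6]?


Koszul resolution: beta_i(k)=C(n,i), n=6
sum_even C(6,i) = 2^(n-1) = 2^5 = 32


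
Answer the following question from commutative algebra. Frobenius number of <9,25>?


gcd(9,25)=1 => F=ab-a-b=9*25-9-25=225-34=191


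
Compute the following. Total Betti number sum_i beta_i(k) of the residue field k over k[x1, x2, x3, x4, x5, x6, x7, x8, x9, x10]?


Koszul resolution: beta_i(k)=C(n,i), n=10
sum_i C(10,i) = 2^10 = 1024


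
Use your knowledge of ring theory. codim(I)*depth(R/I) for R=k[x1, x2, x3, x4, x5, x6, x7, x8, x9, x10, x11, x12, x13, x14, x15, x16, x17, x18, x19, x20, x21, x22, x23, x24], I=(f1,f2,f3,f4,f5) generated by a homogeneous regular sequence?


codim=5, depth=dim(R/I)=24-5=19
Product=5*19=95


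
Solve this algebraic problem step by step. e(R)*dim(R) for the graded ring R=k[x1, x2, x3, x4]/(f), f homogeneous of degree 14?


e(R)=deg(f)=14, dim(R)=4-1=3
e*dim=14*3=42


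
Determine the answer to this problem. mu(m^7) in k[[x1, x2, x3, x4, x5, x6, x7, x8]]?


C(n+d-1,d)=C(14,7)=3432


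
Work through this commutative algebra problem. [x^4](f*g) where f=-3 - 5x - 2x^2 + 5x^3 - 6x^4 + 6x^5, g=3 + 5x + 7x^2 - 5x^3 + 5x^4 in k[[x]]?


[x^4] = sum a_i*b_j, i+j=4
  -3*5=-15
  -5*-5=25
  -2*7=-14
  5*5=25
  -6*3=-18
Sum=3


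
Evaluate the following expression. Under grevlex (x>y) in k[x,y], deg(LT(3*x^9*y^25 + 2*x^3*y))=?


LT: 3*x^9*y^25
deg_x=9, deg_y=25
Total=9+25=34


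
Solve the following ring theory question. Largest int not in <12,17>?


gcd(12,17)=1 => F=ab-a-b=12*17-12-17=204-29=175


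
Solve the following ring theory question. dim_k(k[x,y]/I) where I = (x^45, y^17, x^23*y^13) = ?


k[x,y]/I, I = (x^45, y^17, x^23*y^13)
Rect: 45x17=765. Corner: (45-23)x(17-13)=88.
dim = 765-88 = 677


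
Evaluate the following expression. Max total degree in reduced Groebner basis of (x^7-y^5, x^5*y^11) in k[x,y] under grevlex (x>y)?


LT(f1)=x^7, LT(f2)=x^5y^11, lcm=x^7y^11
S(f1,f2) = y^11*f1 - x^2*f2 = -y^16
Reduced GB = {f1, f2, y^16}; degrees 7, 16, 16
Max = 16


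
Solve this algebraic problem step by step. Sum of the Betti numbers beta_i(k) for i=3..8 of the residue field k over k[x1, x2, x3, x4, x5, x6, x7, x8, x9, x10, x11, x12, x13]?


Koszul resolution: beta_i(k)=C(n,i), n=13
C(13,3)=286, C(13,4)=715, C(13,5)=1287, C(13,6)=1716, C(13,7)=1716, C(13,8)=1287
Sum=7007


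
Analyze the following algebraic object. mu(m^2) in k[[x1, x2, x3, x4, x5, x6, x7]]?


C(n+d-1,d)=C(8,2)=28


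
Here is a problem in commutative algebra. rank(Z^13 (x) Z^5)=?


rank(M(x)N) = rank(M)*rank(N)
13*5 = 65


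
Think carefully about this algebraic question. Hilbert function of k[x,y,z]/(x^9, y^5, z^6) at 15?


Need i<9, j<5, k<6 with i+j+k=15.
For each i, j ranges over max(0,15-i-5)..min(4,15-i):
  i=0: j in [10,4] -> 0
  i=1: j in [9,4] -> 0
  i=2: j in [8,4] -> 0
  i=3: j in [7,4] -> 0
  i=4: j in [6,4] -> 0
  i=5: j in [5,4] -> 0
  i=6: j in [4,4] -> 1
  i=7: j in [3,4] -> 2
  i=8: j in [2,4] -> 3
H(15) = 0+0+0+0+0+0+1+2+3 = 6


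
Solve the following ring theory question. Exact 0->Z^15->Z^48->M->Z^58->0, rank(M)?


Alt sum=0:
(-1)^0*15 + (-1)^1*48 + (-1)^2*? + (-1)^3*58=0
rank(M)=91


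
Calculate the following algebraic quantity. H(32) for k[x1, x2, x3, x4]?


C(d+n-1,n-1)=C(35,3)=6545


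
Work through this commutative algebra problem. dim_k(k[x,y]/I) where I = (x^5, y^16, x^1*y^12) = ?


k[x,y]/I, I = (x^5, y^16, x^1*y^12)
Rect: 5x16=80. Corner: (5-1)x(16-12)=16.
dim = 80-16 = 64


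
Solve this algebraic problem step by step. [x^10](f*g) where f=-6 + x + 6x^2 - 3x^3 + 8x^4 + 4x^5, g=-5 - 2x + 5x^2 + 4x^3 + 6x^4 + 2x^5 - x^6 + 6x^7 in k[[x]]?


[x^10] = sum a_i*b_j, i+j=10
  -3*6=-18
  8*-1=-8
  4*2=8
Sum=-18


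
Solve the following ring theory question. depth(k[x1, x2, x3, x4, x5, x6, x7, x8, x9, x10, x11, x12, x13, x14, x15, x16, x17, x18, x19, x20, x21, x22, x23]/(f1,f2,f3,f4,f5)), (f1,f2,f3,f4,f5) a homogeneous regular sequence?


depth(R)=23
depth(R/I)=23-5=18


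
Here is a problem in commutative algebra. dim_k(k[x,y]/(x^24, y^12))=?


Basis: x^i*y^j, i<24, j<12
24*12=288


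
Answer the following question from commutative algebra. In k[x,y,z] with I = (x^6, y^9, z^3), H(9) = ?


Need i<6, j<9, k<3 with i+j+k=9.
For each i, j ranges over max(0,9-i-2)..min(8,9-i):
  i=0: j in [7,8] -> 2
  i=1: j in [6,8] -> 3
  i=2: j in [5,7] -> 3
  i=3: j in [4,6] -> 3
  i=4: j in [3,5] -> 3
  i=5: j in [2,4] -> 3
H(9) = 2+3+3+3+3+3 = 17


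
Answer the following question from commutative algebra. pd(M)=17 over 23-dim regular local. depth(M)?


pd+depth=depth(R)=23
depth=23-17=6


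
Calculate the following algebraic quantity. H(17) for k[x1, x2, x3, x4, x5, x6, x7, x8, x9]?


C(d+n-1,n-1)=C(25,8)=1081575


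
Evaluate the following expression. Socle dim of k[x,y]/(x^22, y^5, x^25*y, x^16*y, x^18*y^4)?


Socle = ann(m) = span of standard monomials u with x*u, y*u in I (staircase corners).
Redundant generators: x^18*y^4, x^25*y
Minimal generators: x^22, x^16*y, y^5
Corners: x^15y^4, x^21
Socle dim=2


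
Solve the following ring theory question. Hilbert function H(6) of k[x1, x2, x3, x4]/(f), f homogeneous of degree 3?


C(9,3)-C(6,3)=84-20=64


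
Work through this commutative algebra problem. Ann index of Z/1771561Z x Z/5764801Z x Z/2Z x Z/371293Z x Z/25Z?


Exponent = lcm of the cyclic orders; pairwise coprime => product.
11^6*7^8*2^1*13^5*5^2=1771561*5764801*2*371293*25=189595138387443438650


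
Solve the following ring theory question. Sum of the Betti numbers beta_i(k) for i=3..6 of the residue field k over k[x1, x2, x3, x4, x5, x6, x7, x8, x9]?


Koszul resolution: beta_i(k)=C(n,i), n=9
C(9,3)=84, C(9,4)=126, C(9,5)=126, C(9,6)=84
Sum=420


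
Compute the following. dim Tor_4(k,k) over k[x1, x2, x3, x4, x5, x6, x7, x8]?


Koszul: C(n,i)=C(8,4)=70


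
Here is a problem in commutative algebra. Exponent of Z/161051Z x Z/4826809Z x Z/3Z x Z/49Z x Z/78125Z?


Exponent = lcm of the cyclic orders; pairwise coprime => product.
11^5*13^6*3^1*7^2*5^7=161051*4826809*3*49*78125=8927521499224453125


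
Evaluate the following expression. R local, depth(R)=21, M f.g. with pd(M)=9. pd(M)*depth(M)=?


pd+depth=21
depth=21-9=12
pd*depth=9*12=108


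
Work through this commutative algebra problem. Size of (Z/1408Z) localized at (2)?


2-primary part: 1408=2^7*11
Size=2^7=128


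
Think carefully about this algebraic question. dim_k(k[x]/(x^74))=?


Basis: 1,x,...,x^73
dim=74


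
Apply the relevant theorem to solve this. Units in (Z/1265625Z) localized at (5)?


Local ring = Z/15625Z.
phi(15625) = 5^5*(5-1) = 12500


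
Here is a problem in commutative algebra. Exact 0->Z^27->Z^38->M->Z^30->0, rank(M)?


Alt sum=0:
(-1)^0*27 + (-1)^1*38 + (-1)^2*? + (-1)^3*30=0
rank(M)=41


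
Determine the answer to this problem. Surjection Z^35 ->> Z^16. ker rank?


rank(ker) = 35-16 = 19


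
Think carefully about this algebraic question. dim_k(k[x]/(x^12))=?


Basis: 1,x,...,x^11
dim=12


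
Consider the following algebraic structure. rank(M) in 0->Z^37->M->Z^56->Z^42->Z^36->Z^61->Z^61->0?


Alt sum=0:
(-1)^0*37 + (-1)^1*? + (-1)^2*56 + (-1)^3*42 + (-1)^4*36 + (-1)^5*61 + (-1)^6*61=0
rank(M)=87


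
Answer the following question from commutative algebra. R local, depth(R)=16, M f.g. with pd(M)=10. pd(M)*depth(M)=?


pd+depth=16
depth=16-10=6
pd*depth=10*6=60


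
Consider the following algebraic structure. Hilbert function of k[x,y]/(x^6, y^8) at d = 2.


k[x,y], I = (x^6, y^8), d = 2
Need i < 6 and d-i < 8.
Range: 0 <= i <= 2.
H(2) = 3


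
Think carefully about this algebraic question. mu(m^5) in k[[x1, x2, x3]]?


C(n+d-1,d)=C(7,5)=21


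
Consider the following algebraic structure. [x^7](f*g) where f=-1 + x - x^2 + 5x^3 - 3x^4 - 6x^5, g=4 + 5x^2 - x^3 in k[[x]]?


[x^7] = sum a_i*b_j, i+j=7
  -3*-1=3
  -6*5=-30
Sum=-27


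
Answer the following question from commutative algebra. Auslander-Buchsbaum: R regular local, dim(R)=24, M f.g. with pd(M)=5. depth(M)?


pd+depth=depth(R)=24
depth=24-5=19


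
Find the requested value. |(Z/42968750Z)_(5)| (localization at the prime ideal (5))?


5-primary part: 42968750=5^9*22
Size=5^9=1953125


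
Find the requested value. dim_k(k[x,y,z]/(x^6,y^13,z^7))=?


Basis: x^iy^jz^k, i<6,j<13,k<7
6*13*7=546


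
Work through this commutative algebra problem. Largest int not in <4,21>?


gcd(4,21)=1 => F=ab-a-b=4*21-4-21=84-25=59


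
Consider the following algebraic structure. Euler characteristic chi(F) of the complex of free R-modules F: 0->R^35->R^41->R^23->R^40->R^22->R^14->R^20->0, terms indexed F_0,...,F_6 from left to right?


chi = sum (-1)^i * rank:
(-1)^0*35=35
(-1)^1*41=-41
(-1)^2*23=23
(-1)^3*40=-40
(-1)^4*22=22
(-1)^5*14=-14
(-1)^6*20=20
chi=5


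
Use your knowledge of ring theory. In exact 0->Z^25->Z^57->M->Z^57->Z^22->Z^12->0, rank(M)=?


Alt sum=0:
(-1)^0*25 + (-1)^1*57 + (-1)^2*? + (-1)^3*57 + (-1)^4*22 + (-1)^5*12=0
rank(M)=79


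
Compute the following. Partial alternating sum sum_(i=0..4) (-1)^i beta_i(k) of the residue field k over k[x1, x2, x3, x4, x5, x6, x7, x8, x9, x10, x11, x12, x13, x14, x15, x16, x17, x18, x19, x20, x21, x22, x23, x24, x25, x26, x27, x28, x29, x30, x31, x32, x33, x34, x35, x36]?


Koszul resolution: beta_i(k)=C(n,i), n=36
sum_(i=0..p) (-1)^i C(n,i) = (-1)^p C(n-1,p)
(-1)^4*C(35,4) = (-1)^4*52360 = 52360


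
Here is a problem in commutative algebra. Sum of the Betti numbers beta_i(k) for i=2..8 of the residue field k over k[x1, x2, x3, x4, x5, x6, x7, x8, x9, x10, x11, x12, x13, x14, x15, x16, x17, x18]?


Koszul resolution: beta_i(k)=C(n,i), n=18
C(18,2)=153, C(18,3)=816, C(18,4)=3060, C(18,5)=8568, C(18,6)=18564, C(18,7)=31824, C(18,8)=43758
Sum=106743


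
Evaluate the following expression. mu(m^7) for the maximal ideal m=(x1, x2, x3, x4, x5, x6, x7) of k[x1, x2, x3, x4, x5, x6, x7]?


Graded Nakayama: mu(m^d) = dim_k (m^d/m^(d+1)) = #degree-7 monomials in 7 vars
C(n+d-1,d)=C(13,7)=1716


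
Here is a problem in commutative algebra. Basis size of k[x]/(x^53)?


Basis: 1,x,...,x^52
dim=53


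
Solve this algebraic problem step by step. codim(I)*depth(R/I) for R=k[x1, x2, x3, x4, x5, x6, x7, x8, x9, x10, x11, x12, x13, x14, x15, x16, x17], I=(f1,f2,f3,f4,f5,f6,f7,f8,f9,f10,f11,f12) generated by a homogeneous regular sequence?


codim=12, depth=dim(R/I)=17-12=5
Product=12*5=60


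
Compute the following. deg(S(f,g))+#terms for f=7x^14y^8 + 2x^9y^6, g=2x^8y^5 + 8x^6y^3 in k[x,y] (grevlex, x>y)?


LT(f)=7x^14y^8, LT(g)=2x^8y^5
lcm(LM)=x^14y^8
S(f,g) (scaled by 14 to clear denominators) = 2*f - 7x^6y^3*g = -56x^12y^6 + 4x^9y^6
2 terms, deg 18.
18+2=20


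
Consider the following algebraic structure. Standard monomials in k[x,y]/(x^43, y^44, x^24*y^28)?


k[x,y]/I, I = (x^43, y^44, x^24*y^28)
Rect: 43x44=1892. Corner: (43-24)x(44-28)=304.
dim = 1892-304 = 1588


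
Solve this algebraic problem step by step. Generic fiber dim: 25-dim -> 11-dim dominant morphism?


dim(fiber)=dim(X)-dim(Y)=25-11=14


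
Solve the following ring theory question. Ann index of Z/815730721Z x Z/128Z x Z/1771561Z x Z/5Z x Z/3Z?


Exponent = lcm of the cyclic orders; pairwise coprime => product.
13^8*2^7*11^6*5^1*3^1=815730721*128*1771561*5*3=2774624125104923520


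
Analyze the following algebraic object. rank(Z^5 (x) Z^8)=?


rank(M(x)N) = rank(M)*rank(N)
5*8 = 40


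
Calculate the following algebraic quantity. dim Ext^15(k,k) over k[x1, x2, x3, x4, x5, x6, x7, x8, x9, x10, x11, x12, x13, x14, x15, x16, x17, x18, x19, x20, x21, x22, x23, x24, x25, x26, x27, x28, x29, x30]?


C(n,i)=C(30,15)=155117520


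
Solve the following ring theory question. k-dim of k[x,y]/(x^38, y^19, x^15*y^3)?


k[x,y]/I, I = (x^38, y^19, x^15*y^3)
Rect: 38x19=722. Corner: (38-15)x(19-3)=368.
dim = 722-368 = 354


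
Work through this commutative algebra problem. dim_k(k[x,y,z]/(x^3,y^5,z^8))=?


Basis: x^iy^jz^k, i<3,j<5,k<8
3*5*8=120


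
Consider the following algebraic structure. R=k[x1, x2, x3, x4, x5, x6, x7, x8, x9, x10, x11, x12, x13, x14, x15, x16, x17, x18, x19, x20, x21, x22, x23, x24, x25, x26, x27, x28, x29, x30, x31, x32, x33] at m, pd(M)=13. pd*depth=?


pd+depth=33
depth=33-13=20
pd*depth=13*20=260


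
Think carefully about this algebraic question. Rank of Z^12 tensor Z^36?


rank(M(x)N) = rank(M)*rank(N)
12*36 = 432


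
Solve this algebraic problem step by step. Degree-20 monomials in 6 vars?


C(d+n-1,n-1)=C(25,5)=53130


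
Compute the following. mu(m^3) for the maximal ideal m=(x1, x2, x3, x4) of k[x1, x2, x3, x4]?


Graded Nakayama: mu(m^d) = dim_k (m^d/m^(d+1)) = #degree-3 monomials in 4 vars
C(n+d-1,d)=C(6,3)=20


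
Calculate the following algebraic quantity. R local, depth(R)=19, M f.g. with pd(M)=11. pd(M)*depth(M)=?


pd+depth=19
depth=19-11=8
pd*depth=11*8=88


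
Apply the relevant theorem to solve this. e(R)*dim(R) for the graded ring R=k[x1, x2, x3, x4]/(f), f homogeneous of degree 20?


e(R)=deg(f)=20, dim(R)=4-1=3
e*dim=20*3=60


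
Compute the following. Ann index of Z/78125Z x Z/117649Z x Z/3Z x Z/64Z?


Exponent = lcm of the cyclic orders; pairwise coprime => product.
5^7*7^6*3^1*2^6=78125*117649*3*64=1764735000000


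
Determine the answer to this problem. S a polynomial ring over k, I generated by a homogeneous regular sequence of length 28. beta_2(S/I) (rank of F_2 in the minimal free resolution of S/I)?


Regular sequence => Koszul complex is the minimal free resolution.
Syz_1 minimally generated by Koszul relations f_i*e_j - f_j*e_i (i<j): mu(Syz_1) = beta_2 = C(m,2) = m(m-1)/2
m=28
28*27/2 = 378


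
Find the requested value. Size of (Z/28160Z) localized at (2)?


2-primary part: 28160=2^9*55
Size=2^9=512


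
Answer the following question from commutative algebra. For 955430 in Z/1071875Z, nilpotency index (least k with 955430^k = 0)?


955430^k mod 1071875:
k=1: 955430
k=2: 219275
k=3: 728875
k=4: 428750
k=5: 0
First zero at k = 5


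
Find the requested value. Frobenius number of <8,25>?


gcd(8,25)=1 => F=ab-a-b=8*25-8-25=200-33=167


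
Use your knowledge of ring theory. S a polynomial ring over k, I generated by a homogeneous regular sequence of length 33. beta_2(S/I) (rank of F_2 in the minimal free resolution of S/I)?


Regular sequence => Koszul complex is the minimal free resolution.
Syz_1 minimally generated by Koszul relations f_i*e_j - f_j*e_i (i<j): mu(Syz_1) = beta_2 = C(m,2) = m(m-1)/2
m=33
33*32/2 = 528


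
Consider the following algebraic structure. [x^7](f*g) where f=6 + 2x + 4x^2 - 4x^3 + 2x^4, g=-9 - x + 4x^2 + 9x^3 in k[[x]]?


[x^7] = sum a_i*b_j, i+j=7
  2*9=18
Sum=18


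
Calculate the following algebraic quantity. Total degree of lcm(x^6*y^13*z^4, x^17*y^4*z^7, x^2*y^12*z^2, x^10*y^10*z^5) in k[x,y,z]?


lcm = componentwise max:
x: max(6,17,2,10)=17
y: max(13,4,12,10)=13
z: max(4,7,2,5)=7
Total=17+13+7=37


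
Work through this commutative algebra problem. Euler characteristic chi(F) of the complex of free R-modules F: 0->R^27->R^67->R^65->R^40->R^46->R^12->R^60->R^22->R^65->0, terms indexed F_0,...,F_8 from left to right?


chi = sum (-1)^i * rank:
(-1)^0*27=27
(-1)^1*67=-67
(-1)^2*65=65
(-1)^3*40=-40
(-1)^4*46=46
(-1)^5*12=-12
(-1)^6*60=60
(-1)^7*22=-22
(-1)^8*65=65
chi=122


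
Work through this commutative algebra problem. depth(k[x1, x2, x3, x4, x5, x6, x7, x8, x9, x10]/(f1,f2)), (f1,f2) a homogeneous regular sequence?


depth(R)=10
depth(R/I)=10-2=8


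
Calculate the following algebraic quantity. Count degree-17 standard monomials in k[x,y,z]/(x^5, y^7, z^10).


Need i<5, j<7, k<10 with i+j+k=17.
For each i, j ranges over max(0,17-i-9)..min(6,17-i):
  i=0: j in [8,6] -> 0
  i=1: j in [7,6] -> 0
  i=2: j in [6,6] -> 1
  i=3: j in [5,6] -> 2
  i=4: j in [4,6] -> 3
H(17) = 0+0+1+2+3 = 6


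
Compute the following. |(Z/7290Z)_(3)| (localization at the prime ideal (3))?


3-primary part: 7290=3^6*10
Size=3^6=729


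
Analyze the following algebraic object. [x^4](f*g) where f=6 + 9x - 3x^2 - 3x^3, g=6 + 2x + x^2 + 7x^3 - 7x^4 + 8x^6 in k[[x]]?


[x^4] = sum a_i*b_j, i+j=4
  6*-7=-42
  9*7=63
  -3*1=-3
  -3*2=-6
Sum=12


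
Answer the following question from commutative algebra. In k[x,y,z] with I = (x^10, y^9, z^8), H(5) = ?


Need i<10, j<9, k<8 with i+j+k=5.
For each i, j ranges over max(0,5-i-7)..min(8,5-i):
  i=0: j in [0,5] -> 6
  i=1: j in [0,4] -> 5
  i=2: j in [0,3] -> 4
  i=3: j in [0,2] -> 3
  i=4: j in [0,1] -> 2
  i=5: j in [0,0] -> 1
H(5) = 6+5+4+3+2+1 = 21


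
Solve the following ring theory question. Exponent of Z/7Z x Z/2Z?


Exponent = lcm of the cyclic orders; pairwise coprime => product.
7^1*2^1=7*2=14


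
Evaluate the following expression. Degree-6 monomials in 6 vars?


C(d+n-1,n-1)=C(11,5)=462


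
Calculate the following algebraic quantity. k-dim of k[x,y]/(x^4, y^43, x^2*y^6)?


k[x,y]/I, I = (x^4, y^43, x^2*y^6)
Rect: 4x43=172. Corner: (4-2)x(43-6)=74.
dim = 172-74 = 98


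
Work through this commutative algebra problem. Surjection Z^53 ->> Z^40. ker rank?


rank(ker) = 53-40 = 13


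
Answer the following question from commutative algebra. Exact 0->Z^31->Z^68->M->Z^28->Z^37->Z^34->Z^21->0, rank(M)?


Alt sum=0:
(-1)^0*31 + (-1)^1*68 + (-1)^2*? + (-1)^3*28 + (-1)^4*37 + (-1)^5*34 + (-1)^6*21=0
rank(M)=41


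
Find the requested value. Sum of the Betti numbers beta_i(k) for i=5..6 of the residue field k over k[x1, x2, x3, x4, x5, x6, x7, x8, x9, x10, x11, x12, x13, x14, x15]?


Koszul resolution: beta_i(k)=C(n,i), n=15
C(15,5)=3003, C(15,6)=5005
Sum=8008


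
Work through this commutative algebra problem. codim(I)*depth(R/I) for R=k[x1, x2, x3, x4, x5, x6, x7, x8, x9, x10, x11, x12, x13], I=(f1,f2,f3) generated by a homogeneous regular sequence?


codim=3, depth=dim(R/I)=13-3=10
Product=3*10=30


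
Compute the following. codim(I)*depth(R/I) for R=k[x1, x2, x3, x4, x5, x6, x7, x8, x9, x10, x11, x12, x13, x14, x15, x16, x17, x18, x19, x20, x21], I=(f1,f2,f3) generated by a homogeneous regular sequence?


codim=3, depth=dim(R/I)=21-3=18
Product=3*18=54


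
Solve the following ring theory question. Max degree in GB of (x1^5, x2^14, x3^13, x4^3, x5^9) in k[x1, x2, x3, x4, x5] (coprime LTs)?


Pure powers, coprime LTs => already GB.
Degrees: 5, 14, 13, 3, 9
Max=14


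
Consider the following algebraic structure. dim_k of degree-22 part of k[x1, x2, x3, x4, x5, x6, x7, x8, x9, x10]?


C(d+n-1,n-1)=C(31,9)=20160075


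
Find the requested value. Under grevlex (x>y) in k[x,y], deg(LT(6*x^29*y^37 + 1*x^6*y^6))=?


LT: 6*x^29*y^37
deg_x=29, deg_y=37
Total=29+37=66


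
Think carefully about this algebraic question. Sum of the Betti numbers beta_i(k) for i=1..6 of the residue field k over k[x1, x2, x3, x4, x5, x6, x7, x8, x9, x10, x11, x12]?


Koszul resolution: beta_i(k)=C(n,i), n=12
C(12,1)=12, C(12,2)=66, C(12,3)=220, C(12,4)=495, C(12,5)=792, C(12,6)=924
Sum=2509


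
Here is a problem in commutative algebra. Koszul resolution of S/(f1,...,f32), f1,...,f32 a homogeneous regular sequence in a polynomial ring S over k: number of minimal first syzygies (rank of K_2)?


Regular sequence => Koszul complex is the minimal free resolution.
Syz_1 minimally generated by Koszul relations f_i*e_j - f_j*e_i (i<j): mu(Syz_1) = beta_2 = C(m,2) = m(m-1)/2
m=32
32*31/2 = 496


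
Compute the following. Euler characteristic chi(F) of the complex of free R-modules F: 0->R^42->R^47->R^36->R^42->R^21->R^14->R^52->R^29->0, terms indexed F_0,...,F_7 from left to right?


chi = sum (-1)^i * rank:
(-1)^0*42=42
(-1)^1*47=-47
(-1)^2*36=36
(-1)^3*42=-42
(-1)^4*21=21
(-1)^5*14=-14
(-1)^6*52=52
(-1)^7*29=-29
chi=19


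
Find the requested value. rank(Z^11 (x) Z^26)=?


rank(M(x)N) = rank(M)*rank(N)
11*26 = 286


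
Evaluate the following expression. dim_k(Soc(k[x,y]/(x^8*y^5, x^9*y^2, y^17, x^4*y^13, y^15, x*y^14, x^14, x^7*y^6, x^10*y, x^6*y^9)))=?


Socle = ann(m) = span of standard monomials u with x*u, y*u in I (staircase corners).
Redundant generators: y^17
Minimal generators: x^14, x^10*y, x^9*y^2, x^8*y^5, x^7*y^6, x^6*y^9, x^4*y^13, x*y^14, y^15
Corners: y^14, x^3y^13, x^5y^12, x^6y^8, x^7y^5, x^8y^4, x^9y, x^13
Socle dim=8


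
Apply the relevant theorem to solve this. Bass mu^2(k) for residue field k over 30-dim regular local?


C(n,i)=C(30,2)=435


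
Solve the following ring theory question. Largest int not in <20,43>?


gcd(20,43)=1 => F=ab-a-b=20*43-20-43=860-63=797


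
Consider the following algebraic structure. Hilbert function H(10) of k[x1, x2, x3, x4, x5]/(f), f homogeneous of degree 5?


C(14,4)-C(9,4)=1001-126=875


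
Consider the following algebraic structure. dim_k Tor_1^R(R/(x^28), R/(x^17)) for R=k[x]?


Tor_1(R/I,R/J)=(I cap J)/IJ=(x^28)/(x^45)
dim=45-28=min(28,17)=17


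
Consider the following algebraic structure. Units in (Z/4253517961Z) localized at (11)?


Local ring = Z/1771561Z.
phi(1771561) = 11^5*(11-1) = 1610510


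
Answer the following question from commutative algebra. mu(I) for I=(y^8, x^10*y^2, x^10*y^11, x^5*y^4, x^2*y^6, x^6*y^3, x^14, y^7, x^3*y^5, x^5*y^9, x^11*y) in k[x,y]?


Remove redundant (divisible by others).
y^8 redundant.
x^10*y^11 redundant.
x^5*y^9 redundant.
Min: x^14, x^11*y, x^10*y^2, x^6*y^3, x^5*y^4, x^3*y^5, x^2*y^6, y^7
Count=8


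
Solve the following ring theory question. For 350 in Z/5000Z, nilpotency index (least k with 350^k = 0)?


350^k mod 5000:
k=1: 350
k=2: 2500
k=3: 0
First zero at k = 3


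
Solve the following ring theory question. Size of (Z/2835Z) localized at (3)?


3-primary part: 2835=3^4*35
Size=3^4=81


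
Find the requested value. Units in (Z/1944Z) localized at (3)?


Local ring = Z/243Z.
phi(243) = 3^4*(3-1) = 162


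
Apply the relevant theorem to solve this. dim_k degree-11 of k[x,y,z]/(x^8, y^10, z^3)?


Need i<8, j<10, k<3 with i+j+k=11.
For each i, j ranges over max(0,11-i-2)..min(9,11-i):
  i=0: j in [9,9] -> 1
  i=1: j in [8,9] -> 2
  i=2: j in [7,9] -> 3
  i=3: j in [6,8] -> 3
  i=4: j in [5,7] -> 3
  i=5: j in [4,6] -> 3
  i=6: j in [3,5] -> 3
  i=7: j in [2,4] -> 3
H(11) = 1+2+3+3+3+3+3+3 = 21


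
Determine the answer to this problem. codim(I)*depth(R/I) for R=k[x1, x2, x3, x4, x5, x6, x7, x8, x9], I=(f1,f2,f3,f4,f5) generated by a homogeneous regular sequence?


codim=5, depth=dim(R/I)=9-5=4
Product=5*4=20


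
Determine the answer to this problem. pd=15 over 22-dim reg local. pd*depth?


pd+depth=22
depth=22-15=7
pd*depth=15*7=105


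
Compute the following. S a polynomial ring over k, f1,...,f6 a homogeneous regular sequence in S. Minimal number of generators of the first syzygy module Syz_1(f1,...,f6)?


Regular sequence => Koszul complex is the minimal free resolution.
Syz_1 minimally generated by Koszul relations f_i*e_j - f_j*e_i (i<j): mu(Syz_1) = beta_2 = C(m,2) = m(m-1)/2
m=6
6*5/2 = 15


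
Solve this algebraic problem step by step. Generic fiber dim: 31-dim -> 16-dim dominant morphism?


dim(fiber)=dim(X)-dim(Y)=31-16=15


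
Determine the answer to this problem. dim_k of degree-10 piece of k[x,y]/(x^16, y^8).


k[x,y], I = (x^16, y^8), d = 10
Need i < 16 and d-i < 8.
Range: 3 <= i <= 10.
H(10) = 8


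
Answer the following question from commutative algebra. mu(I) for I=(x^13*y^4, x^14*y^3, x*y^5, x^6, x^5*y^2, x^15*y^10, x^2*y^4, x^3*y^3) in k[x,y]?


Remove redundant (divisible by others).
x^13*y^4 redundant.
x^15*y^10 redundant.
x^14*y^3 redundant.
Min: x^6, x^5*y^2, x^3*y^3, x^2*y^4, x*y^5
Count=5


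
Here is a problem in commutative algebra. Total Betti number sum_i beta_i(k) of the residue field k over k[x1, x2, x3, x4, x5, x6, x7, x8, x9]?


Koszul resolution: beta_i(k)=C(n,i), n=9
sum_i C(9,i) = 2^9 = 512


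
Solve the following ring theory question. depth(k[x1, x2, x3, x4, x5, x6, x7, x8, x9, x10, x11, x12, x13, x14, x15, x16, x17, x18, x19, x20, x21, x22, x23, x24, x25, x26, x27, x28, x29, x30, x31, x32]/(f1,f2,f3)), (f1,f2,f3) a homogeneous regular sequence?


depth(R)=32
depth(R/I)=32-3=29


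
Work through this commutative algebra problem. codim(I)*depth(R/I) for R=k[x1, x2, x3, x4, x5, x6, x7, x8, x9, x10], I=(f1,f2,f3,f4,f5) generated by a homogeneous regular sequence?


codim=5, depth=dim(R/I)=10-5=5
Product=5*5=25


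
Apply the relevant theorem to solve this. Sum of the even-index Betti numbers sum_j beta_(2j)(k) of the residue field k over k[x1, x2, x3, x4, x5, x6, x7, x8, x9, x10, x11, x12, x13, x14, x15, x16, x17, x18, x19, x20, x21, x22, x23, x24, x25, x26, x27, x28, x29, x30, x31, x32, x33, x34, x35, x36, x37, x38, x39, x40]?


Koszul resolution: beta_i(k)=C(n,i), n=40
sum_even C(40,i) = 2^(n-1) = 2^39 = 549755813888


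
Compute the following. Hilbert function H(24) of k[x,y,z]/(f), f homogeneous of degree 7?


C(26,2)-C(19,2)=325-171=154


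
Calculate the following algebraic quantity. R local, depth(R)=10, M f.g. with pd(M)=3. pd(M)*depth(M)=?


pd+depth=10
depth=10-3=7
pd*depth=3*7=21


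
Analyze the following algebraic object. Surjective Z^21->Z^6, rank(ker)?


rank(ker) = 21-6 = 15


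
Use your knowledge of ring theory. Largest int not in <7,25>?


gcd(7,25)=1 => F=ab-a-b=7*25-7-25=175-32=143


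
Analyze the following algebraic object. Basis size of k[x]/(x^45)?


Basis: 1,x,...,x^44
dim=45


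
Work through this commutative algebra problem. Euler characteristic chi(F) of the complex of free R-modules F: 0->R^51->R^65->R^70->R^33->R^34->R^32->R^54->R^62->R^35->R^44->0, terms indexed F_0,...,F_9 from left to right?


chi = sum (-1)^i * rank:
(-1)^0*51=51
(-1)^1*65=-65
(-1)^2*70=70
(-1)^3*33=-33
(-1)^4*34=34
(-1)^5*32=-32
(-1)^6*54=54
(-1)^7*62=-62
(-1)^8*35=35
(-1)^9*44=-44
chi=8


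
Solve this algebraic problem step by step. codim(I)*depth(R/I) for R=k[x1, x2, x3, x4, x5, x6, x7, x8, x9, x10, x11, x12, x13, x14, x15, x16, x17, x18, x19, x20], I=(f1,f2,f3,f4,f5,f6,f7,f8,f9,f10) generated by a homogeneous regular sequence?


codim=10, depth=dim(R/I)=20-10=10
Product=10*10=100


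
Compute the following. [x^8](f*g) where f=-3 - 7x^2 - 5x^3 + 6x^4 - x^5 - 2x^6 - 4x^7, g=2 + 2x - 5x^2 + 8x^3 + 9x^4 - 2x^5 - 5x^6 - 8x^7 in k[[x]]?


[x^8] = sum a_i*b_j, i+j=8
  -7*-5=35
  -5*-2=10
  6*9=54
  -1*8=-8
  -2*-5=10
  -4*2=-8
Sum=93


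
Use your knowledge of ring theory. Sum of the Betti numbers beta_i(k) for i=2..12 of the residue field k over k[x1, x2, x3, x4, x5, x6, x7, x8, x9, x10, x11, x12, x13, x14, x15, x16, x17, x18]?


Koszul resolution: beta_i(k)=C(n,i), n=18
C(18,2)=153, C(18,3)=816, C(18,4)=3060, C(18,5)=8568, C(18,6)=18564, C(18,7)=31824, C(18,8)=43758, C(18,9)=48620, C(18,10)=43758, C(18,11)=31824, C(18,12)=18564
Sum=249509


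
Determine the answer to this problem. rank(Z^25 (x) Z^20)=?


rank(M(x)N) = rank(M)*rank(N)
25*20 = 500


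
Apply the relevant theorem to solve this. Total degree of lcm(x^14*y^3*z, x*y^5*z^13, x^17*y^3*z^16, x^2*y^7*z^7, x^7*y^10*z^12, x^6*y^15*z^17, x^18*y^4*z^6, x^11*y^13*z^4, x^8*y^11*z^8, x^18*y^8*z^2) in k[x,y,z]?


lcm = componentwise max:
x: max(14,1,17,2,7,6,18,11,8,18)=18
y: max(3,5,3,7,10,15,4,13,11,8)=15
z: max(1,13,16,7,12,17,6,4,8,2)=17
Total=18+15+17=50


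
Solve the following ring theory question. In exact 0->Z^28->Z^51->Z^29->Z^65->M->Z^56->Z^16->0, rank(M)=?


Alt sum=0:
(-1)^0*28 + (-1)^1*51 + (-1)^2*29 + (-1)^3*65 + (-1)^4*? + (-1)^5*56 + (-1)^6*16=0
rank(M)=99


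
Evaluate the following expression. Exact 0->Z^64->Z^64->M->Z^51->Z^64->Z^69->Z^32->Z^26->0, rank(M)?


Alt sum=0:
(-1)^0*64 + (-1)^1*64 + (-1)^2*? + (-1)^3*51 + (-1)^4*64 + (-1)^5*69 + (-1)^6*32 + (-1)^7*26=0
rank(M)=50


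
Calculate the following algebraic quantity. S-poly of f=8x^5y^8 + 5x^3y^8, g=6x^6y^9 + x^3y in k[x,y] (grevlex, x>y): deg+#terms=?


LT(f)=8x^5y^8, LT(g)=6x^6y^9
lcm(LM)=x^6y^9
S(f,g) (scaled by 48 to clear denominators) = 6xy*f - 8*g = 30x^4y^9 - 8x^3y
2 terms, deg 13.
13+2=15


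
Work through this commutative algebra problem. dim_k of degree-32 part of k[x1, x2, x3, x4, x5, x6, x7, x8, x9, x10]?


C(d+n-1,n-1)=C(41,9)=350343565


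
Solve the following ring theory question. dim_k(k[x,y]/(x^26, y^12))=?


Basis: x^i*y^j, i<26, j<12
26*12=312


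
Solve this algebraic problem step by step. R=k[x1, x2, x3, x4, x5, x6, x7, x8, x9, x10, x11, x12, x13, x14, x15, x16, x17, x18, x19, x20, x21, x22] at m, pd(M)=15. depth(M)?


pd+depth=depth(R)=22
depth=22-15=7


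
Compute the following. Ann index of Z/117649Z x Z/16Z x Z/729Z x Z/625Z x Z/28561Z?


Exponent = lcm of the cyclic orders; pairwise coprime => product.
7^6*2^4*3^6*5^4*13^4=117649*16*729*625*28561=24495661818810000


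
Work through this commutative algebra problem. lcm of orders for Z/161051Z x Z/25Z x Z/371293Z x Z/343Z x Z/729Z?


Exponent = lcm of the cyclic orders; pairwise coprime => product.
11^5*5^2*13^5*7^3*3^6=161051*25*371293*343*729=373802192496758025


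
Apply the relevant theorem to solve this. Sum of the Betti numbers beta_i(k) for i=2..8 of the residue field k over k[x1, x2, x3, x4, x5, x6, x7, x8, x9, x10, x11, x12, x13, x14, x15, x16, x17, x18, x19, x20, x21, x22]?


Koszul resolution: beta_i(k)=C(n,i), n=22
C(22,2)=231, C(22,3)=1540, C(22,4)=7315, C(22,5)=26334, C(22,6)=74613, C(22,7)=170544, C(22,8)=319770
Sum=600347


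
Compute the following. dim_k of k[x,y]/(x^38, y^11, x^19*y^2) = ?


k[x,y]/I, I = (x^38, y^11, x^19*y^2)
Rect: 38x11=418. Corner: (38-19)x(11-2)=171.
dim = 418-171 = 247


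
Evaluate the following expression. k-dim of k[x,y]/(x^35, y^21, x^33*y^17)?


k[x,y]/I, I = (x^35, y^21, x^33*y^17)
Rect: 35x21=735. Corner: (35-33)x(21-17)=8.
dim = 735-8 = 727


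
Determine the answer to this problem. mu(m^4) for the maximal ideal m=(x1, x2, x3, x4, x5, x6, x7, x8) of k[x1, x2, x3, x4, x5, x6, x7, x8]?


Graded Nakayama: mu(m^d) = dim_k (m^d/m^(d+1)) = #degree-4 monomials in 8 vars
C(n+d-1,d)=C(11,4)=330


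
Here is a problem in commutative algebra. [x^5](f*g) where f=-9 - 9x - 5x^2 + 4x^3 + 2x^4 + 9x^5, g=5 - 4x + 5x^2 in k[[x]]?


[x^5] = sum a_i*b_j, i+j=5
  4*5=20
  2*-4=-8
  9*5=45
Sum=57


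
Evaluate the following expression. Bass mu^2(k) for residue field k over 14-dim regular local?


C(n,i)=C(14,2)=91


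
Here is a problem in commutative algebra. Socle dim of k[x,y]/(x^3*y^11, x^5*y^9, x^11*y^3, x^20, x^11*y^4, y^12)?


Socle = ann(m) = span of standard monomials u with x*u, y*u in I (staircase corners).
Redundant generators: x^11*y^4
Minimal generators: x^20, x^11*y^3, x^5*y^9, x^3*y^11, y^12
Corners: x^2y^11, x^4y^10, x^10y^8, x^19y^2
Socle dim=4


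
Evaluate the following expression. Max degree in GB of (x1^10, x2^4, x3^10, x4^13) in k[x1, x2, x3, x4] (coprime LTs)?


Pure powers, coprime LTs => already GB.
Degrees: 10, 4, 10, 13
Max=13


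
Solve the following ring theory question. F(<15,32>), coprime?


gcd(15,32)=1 => F=ab-a-b=15*32-15-32=480-47=433


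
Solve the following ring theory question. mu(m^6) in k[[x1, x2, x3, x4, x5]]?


C(n+d-1,d)=C(10,6)=210


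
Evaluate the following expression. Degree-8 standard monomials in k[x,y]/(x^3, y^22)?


k[x,y], I = (x^3, y^22), d = 8
Need i < 3 and d-i < 22.
Range: 0 <= i <= 2.
H(8) = 3


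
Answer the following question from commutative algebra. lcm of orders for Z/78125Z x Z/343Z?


Exponent = lcm of the cyclic orders; pairwise coprime => product.
5^7*7^3=78125*343=26796875


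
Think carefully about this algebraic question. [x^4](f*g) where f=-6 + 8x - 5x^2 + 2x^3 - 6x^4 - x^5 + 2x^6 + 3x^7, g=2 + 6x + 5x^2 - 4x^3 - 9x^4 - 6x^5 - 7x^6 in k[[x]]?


[x^4] = sum a_i*b_j, i+j=4
  -6*-9=54
  8*-4=-32
  -5*5=-25
  2*6=12
  -6*2=-12
Sum=-3


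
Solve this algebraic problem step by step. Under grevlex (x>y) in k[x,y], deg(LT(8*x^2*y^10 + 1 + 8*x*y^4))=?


LT: 8*x^2*y^10
deg_x=2, deg_y=10
Total=2+10=12


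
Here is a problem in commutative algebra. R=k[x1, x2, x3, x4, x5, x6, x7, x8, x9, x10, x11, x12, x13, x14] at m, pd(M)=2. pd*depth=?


pd+depth=14
depth=14-2=12
pd*depth=2*12=24


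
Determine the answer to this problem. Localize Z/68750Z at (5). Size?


5-primary part: 68750=5^5*22
Size=5^5=3125


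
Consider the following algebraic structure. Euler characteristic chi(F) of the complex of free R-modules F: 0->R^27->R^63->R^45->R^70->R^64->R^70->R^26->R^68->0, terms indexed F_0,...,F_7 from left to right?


chi = sum (-1)^i * rank:
(-1)^0*27=27
(-1)^1*63=-63
(-1)^2*45=45
(-1)^3*70=-70
(-1)^4*64=64
(-1)^5*70=-70
(-1)^6*26=26
(-1)^7*68=-68
chi=-109


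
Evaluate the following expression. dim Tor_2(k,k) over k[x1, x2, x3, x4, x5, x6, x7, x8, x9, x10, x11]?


Koszul: C(n,i)=C(11,2)=55


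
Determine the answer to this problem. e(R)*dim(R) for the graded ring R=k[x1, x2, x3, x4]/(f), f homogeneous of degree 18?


e(R)=deg(f)=18, dim(R)=4-1=3
e*dim=18*3=54


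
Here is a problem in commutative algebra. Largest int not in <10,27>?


gcd(10,27)=1 => F=ab-a-b=10*27-10-27=270-37=233


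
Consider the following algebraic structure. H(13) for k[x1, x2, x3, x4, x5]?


C(d+n-1,n-1)=C(17,4)=2380


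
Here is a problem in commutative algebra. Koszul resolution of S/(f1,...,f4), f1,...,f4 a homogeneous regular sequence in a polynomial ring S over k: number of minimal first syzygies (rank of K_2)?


Regular sequence => Koszul complex is the minimal free resolution.
Syz_1 minimally generated by Koszul relations f_i*e_j - f_j*e_i (i<j): mu(Syz_1) = beta_2 = C(m,2) = m(m-1)/2
m=4
4*3/2 = 6


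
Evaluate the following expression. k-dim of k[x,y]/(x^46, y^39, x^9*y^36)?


k[x,y]/I, I = (x^46, y^39, x^9*y^36)
Rect: 46x39=1794. Corner: (46-9)x(39-36)=111.
dim = 1794-111 = 1683


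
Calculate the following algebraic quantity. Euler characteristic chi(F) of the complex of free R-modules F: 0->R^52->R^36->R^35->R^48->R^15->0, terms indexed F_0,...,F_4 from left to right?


chi = sum (-1)^i * rank:
(-1)^0*52=52
(-1)^1*36=-36
(-1)^2*35=35
(-1)^3*48=-48
(-1)^4*15=15
chi=18


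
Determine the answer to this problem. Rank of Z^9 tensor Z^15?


rank(M(x)N) = rank(M)*rank(N)
9*15 = 135


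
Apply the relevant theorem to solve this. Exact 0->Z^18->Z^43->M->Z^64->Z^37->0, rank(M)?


Alt sum=0:
(-1)^0*18 + (-1)^1*43 + (-1)^2*? + (-1)^3*64 + (-1)^4*37=0
rank(M)=52


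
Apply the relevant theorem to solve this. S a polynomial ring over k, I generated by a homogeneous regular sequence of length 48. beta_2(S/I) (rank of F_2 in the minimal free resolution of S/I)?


Regular sequence => Koszul complex is the minimal free resolution.
Syz_1 minimally generated by Koszul relations f_i*e_j - f_j*e_i (i<j): mu(Syz_1) = beta_2 = C(m,2) = m(m-1)/2
m=48
48*47/2 = 1128


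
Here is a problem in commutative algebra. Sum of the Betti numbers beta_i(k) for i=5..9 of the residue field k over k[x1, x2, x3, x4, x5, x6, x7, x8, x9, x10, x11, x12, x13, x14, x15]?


Koszul resolution: beta_i(k)=C(n,i), n=15
C(15,5)=3003, C(15,6)=5005, C(15,7)=6435, C(15,8)=6435, C(15,9)=5005
Sum=25883


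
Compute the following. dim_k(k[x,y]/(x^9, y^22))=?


Basis: x^i*y^j, i<9, j<22
9*22=198


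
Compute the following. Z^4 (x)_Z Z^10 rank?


rank(M(x)N) = rank(M)*rank(N)
4*10 = 40


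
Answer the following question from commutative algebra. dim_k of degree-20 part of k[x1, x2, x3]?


C(d+n-1,n-1)=C(22,2)=231


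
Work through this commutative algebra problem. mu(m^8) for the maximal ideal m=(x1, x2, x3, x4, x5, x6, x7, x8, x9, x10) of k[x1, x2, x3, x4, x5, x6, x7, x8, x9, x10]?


Graded Nakayama: mu(m^d) = dim_k (m^d/m^(d+1)) = #degree-8 monomials in 10 vars
C(n+d-1,d)=C(17,8)=24310


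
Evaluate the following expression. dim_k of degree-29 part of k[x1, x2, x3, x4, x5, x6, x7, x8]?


C(d+n-1,n-1)=C(36,7)=8347680


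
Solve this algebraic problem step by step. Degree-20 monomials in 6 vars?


C(d+n-1,n-1)=C(25,5)=53130


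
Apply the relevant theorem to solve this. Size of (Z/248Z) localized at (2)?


2-primary part: 248=2^3*31
Size=2^3=8


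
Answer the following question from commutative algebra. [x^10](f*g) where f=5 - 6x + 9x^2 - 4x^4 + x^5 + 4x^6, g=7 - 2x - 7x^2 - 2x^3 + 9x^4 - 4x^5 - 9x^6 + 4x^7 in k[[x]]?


[x^10] = sum a_i*b_j, i+j=10
  -4*-9=36
  1*-4=-4
  4*9=36
Sum=68


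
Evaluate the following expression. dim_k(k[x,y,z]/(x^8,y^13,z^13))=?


Basis: x^iy^jz^k, i<8,j<13,k<13
8*13*13=1352


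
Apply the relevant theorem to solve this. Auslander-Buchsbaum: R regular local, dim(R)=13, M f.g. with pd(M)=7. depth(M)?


pd+depth=depth(R)=13
depth=13-7=6


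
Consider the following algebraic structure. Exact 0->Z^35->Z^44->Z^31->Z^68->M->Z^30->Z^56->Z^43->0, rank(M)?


Alt sum=0:
(-1)^0*35 + (-1)^1*44 + (-1)^2*31 + (-1)^3*68 + (-1)^4*? + (-1)^5*30 + (-1)^6*56 + (-1)^7*43=0
rank(M)=63


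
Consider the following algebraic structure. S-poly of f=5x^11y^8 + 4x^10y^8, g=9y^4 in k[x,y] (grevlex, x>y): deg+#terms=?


LT(f)=5x^11y^8, LT(g)=9y^4
lcm(LM)=x^11y^8
S(f,g) (scaled by 45 to clear denominators) = 9*f - 5x^11y^4*g = 36x^10y^8
1 terms, deg 18.
18+1=19


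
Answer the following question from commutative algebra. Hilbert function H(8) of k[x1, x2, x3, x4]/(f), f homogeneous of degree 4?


C(11,3)-C(7,3)=165-35=130


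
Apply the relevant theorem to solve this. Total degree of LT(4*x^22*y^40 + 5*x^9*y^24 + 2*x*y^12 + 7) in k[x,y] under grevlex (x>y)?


LT: 4*x^22*y^40
deg_x=22, deg_y=40
Total=22+40=62


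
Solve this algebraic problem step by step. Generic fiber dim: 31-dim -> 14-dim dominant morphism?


dim(fiber)=dim(X)-dim(Y)=31-14=17


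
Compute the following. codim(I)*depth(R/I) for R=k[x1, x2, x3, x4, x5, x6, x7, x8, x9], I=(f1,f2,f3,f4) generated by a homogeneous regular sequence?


codim=4, depth=dim(R/I)=9-4=5
Product=4*5=20


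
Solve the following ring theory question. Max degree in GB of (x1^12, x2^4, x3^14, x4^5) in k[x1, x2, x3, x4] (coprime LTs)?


Pure powers, coprime LTs => already GB.
Degrees: 12, 4, 14, 5
Max=14


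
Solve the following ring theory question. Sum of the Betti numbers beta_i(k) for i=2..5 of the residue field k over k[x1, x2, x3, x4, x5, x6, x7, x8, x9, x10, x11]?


Koszul resolution: beta_i(k)=C(n,i), n=11
C(11,2)=55, C(11,3)=165, C(11,4)=330, C(11,5)=462
Sum=1012


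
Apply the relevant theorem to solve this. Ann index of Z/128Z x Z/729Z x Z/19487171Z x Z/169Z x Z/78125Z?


Exponent = lcm of the cyclic orders; pairwise coprime => product.
2^7*3^6*11^7*13^2*5^7=128*729*19487171*169*78125=24008389543710000000
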